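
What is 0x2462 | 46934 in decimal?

0x2462 = 0010010001100010
46934 = 1011011101010110
 OR → 1011011101110110 = 46966

46966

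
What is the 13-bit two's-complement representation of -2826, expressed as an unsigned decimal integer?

5366

2826 in 13 bits: 0101100001010
Invert: 1010011110101
Add 1:  1010011110110 = 5366
(Check: 2^13 - 2826 = 8192 - 2826 = 5366.)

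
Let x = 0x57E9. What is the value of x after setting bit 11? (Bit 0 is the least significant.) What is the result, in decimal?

x = 101011111101001
bit 11 is currently 0; set it via x | (1 << 11) = x | 2048
→ 101111111101001 = 24553

24553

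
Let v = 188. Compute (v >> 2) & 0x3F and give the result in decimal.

47

v = 10111100
Shift right by 2: 101111
Mask low 6 bits: 101111 = 47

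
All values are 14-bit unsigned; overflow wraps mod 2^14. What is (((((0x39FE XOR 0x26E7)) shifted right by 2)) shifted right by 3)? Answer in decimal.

248

0x39FE = 11100111111110
0x26E7 = 10011011100111
→ XOR → 01111100011001 = 7961
→ shifted right by 2 → 00011111000110 = 1990
→ shifted right by 3 → 00000011111000 = 248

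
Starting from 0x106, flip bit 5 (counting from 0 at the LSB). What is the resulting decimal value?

x = 100000110
bit 5 is currently 0; toggle it via x ^ (1 << 5) = x ^ 32
→ 100100110 = 294

294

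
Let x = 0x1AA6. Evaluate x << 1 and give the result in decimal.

13644

0x1AA6 = 01101010100110
shift left by 1 → 11010101001100 = 13644
(equivalently, 6822 × 2^1 = 6822 × 2)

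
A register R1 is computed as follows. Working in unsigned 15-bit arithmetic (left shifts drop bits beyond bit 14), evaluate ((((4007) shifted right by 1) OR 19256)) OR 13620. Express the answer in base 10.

32767

4007 = 000111110100111
→ shifted right by 1 → 000011111010011 = 2003
19256 = 100101100111000
→ OR → 100111111111011 = 20475
13620 = 011010100110100
→ OR → 111111111111111 = 32767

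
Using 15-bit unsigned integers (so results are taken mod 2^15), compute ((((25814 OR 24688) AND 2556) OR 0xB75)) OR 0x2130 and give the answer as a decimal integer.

25814 = 110010011010110
24688 = 110000001110000
→ OR → 110010011110110 = 25846
2556 = 000100111111100
→ AND → 000000011110100 = 244
0xB75 = 000101101110101
→ OR → 000101111110101 = 3061
0x2130 = 010000100110000
→ OR → 010101111110101 = 11253

11253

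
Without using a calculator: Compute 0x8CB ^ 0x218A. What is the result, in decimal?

0x8CB = 00100011001011
0x218A = 10000110001010
XOR → 10100101000001 = 10561

10561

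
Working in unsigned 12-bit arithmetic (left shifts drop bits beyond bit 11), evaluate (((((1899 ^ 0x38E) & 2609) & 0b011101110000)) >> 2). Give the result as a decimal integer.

1899 = 011101101011
0x38E = 001110001110
→ ^ → 010011100101 = 1253
2609 = 101000110001
→ & → 000000100001 = 33
0b011101110000 = 011101110000
→ & → 000000100000 = 32
→ >> 2 → 000000001000 = 8

8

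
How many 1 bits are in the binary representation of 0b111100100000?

n = 111100100000
Count the 1s: 1 + 1 + 1 + 1 + 1 = 5

5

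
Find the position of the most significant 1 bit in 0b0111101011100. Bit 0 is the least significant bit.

0b0111101011100 = 111101011100
The topmost 1 is at position 11 (since 2^11 = 2048 ≤ 3932 < 4096).

11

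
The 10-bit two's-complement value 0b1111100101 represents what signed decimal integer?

pattern = 1111100101 (MSB is 1 ⇒ negative)
Invert: 0000011010, add 1 → 0000011011 = 27, so the value is -27.
(Equivalently: 997 - 2^10 = 997 - 1024 = -27.)

-27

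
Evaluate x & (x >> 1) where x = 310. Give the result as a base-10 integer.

x = 100110110 = 310
x>>1 = 010011011
AND  = 000010010 = 18
(x & (x >> 1) has a 1 wherever x has two consecutive 1 bits.)

18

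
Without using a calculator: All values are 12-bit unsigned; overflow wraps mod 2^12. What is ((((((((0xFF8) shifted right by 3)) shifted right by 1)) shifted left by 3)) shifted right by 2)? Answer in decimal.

510

0xFF8 = 111111111000
→ shifted right by 3 → 000111111111 = 511
→ shifted right by 1 → 000011111111 = 255
→ shifted left by 3 (mod 2^12) → 011111111000 = 2040
→ shifted right by 2 → 000111111110 = 510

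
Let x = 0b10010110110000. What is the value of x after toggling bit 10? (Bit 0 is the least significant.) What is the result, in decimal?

x = 10010110110000
bit 10 is currently 1; toggle it via x ^ (1 << 10) = x ^ 1024
→ 10000110110000 = 8624

8624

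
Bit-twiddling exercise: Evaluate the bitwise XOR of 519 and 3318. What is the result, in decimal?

3825

519 = 001000000111
3318 = 110011110110
XOR → 111011110001 = 3825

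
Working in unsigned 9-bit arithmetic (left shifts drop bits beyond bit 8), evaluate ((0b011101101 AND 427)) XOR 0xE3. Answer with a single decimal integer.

0b011101101 = 011101101
427 = 110101011
→ AND → 010101001 = 169
0xE3 = 011100011
→ XOR → 001001010 = 74

74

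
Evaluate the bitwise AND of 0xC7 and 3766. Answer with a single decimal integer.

134

0xC7 = 000011000111
3766 = 111010110110
AND → 000010000110 = 134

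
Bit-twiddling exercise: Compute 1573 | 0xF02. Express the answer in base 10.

3879

1573 = 011000100101
0xF02 = 111100000010
 OR → 111100100111 = 3879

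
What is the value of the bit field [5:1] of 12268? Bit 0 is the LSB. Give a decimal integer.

v = 10111111101100
Shift right by 1: 1011111110110
Mask low 5 bits: 10110 = 22

22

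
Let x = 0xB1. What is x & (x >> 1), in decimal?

x = 10110001 = 177
x>>1 = 01011000
AND  = 00010000 = 16
(x & (x >> 1) has a 1 wherever x has two consecutive 1 bits.)

16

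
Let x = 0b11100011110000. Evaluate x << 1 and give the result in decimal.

29152

x = 011100011110000
shift left by 1 → 111000111100000 = 29152
(equivalently, 14576 × 2^1 = 14576 × 2)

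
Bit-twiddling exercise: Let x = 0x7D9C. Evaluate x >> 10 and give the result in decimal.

0x7D9C = 111110110011100
shift right by 10 → 000000000011111 = 31
(equivalently, floor(32156 / 1024))

31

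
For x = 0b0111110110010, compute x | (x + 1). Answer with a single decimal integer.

x = 111110110010 = 4018
x + 1 = 111110110011
OR    = 111110110011 = 4019
(x | (x + 1) sets the lowest cleared bit.)

4019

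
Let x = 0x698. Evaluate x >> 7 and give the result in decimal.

13

0x698 = 11010011000
shift right by 7 → 00000001101 = 13
(equivalently, floor(1688 / 128))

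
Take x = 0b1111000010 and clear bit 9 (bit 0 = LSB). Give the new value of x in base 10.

x = 1111000010
bit 9 is currently 1; clear it via x & ~(1 << 9) = x & ~512
→ 0111000010 = 450

450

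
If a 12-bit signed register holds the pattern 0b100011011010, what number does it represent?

-1830

pattern = 100011011010 (MSB is 1 ⇒ negative)
Invert: 011100100101, add 1 → 011100100110 = 1830, so the value is -1830.
(Equivalently: 2266 - 2^12 = 2266 - 4096 = -1830.)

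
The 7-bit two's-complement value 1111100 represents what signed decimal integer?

-4

pattern = 1111100 (MSB is 1 ⇒ negative)
Invert: 0000011, add 1 → 0000100 = 4, so the value is -4.
(Equivalently: 124 - 2^7 = 124 - 128 = -4.)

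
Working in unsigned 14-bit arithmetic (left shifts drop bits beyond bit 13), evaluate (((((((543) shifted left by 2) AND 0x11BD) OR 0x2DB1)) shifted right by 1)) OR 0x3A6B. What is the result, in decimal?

16127

543 = 00001000011111
→ shifted left by 2 (mod 2^14) → 00100001111100 = 2172
0x11BD = 01000110111101
→ AND → 00000000111100 = 60
0x2DB1 = 10110110110001
→ OR → 10110110111101 = 11709
→ shifted right by 1 → 01011011011110 = 5854
0x3A6B = 11101001101011
→ OR → 11111011111111 = 16127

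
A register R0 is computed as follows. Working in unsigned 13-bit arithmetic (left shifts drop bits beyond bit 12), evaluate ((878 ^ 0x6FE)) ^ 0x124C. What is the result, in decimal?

878 = 0001101101110
0x6FE = 0011011111110
→ ^ → 0010110010000 = 1424
0x124C = 1001001001100
→ ^ → 1011111011100 = 6108

6108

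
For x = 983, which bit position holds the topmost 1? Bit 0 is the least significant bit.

9

983 = 1111010111
The topmost 1 is at position 9 (since 2^9 = 512 ≤ 983 < 1024).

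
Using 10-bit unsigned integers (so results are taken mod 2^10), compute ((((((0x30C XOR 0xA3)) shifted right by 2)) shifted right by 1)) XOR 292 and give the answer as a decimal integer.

0x30C = 1100001100
0xA3 = 0010100011
→ XOR → 1110101111 = 943
→ shifted right by 2 → 0011101011 = 235
→ shifted right by 1 → 0001110101 = 117
292 = 0100100100
→ XOR → 0101010001 = 337

337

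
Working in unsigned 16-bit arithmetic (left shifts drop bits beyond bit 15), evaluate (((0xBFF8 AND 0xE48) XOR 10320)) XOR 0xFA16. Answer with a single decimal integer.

56334

0xBFF8 = 1011111111111000
0xE48 = 0000111001001000
→ AND → 0000111001001000 = 3656
10320 = 0010100001010000
→ XOR → 0010011000011000 = 9752
0xFA16 = 1111101000010110
→ XOR → 1101110000001110 = 56334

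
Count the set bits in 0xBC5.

0xBC5 = 101111000101
Count the 1s: 1 + 1 + 1 + 1 + 1 + 1 + 1 = 7

7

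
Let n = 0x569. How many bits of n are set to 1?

0x569 = 10101101001
Count the 1s: 1 + 1 + 1 + 1 + 1 + 1 = 6

6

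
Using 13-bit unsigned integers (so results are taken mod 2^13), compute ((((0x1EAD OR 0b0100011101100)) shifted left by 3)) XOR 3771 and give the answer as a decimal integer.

0x1EAD = 1111010101101
0b0100011101100 = 0100011101100
→ OR → 1111011101101 = 7917
→ shifted left by 3 (mod 2^13) → 1011101101000 = 5992
3771 = 0111010111011
→ XOR → 1100111010011 = 6611

6611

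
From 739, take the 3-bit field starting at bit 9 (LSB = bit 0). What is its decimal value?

v = 001011100011
Shift right by 9: 001
Mask low 3 bits: 001 = 1

1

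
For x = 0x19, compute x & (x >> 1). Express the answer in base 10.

8

x = 11001 = 25
x>>1 = 01100
AND  = 01000 = 8
(x & (x >> 1) has a 1 wherever x has two consecutive 1 bits.)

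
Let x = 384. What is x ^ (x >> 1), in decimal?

320

x = 110000000 = 384
x>>1 = 011000000
XOR  = 101000000 = 320
(x ^ (x >> 1) gives the standard binary-reflected Gray code of x.)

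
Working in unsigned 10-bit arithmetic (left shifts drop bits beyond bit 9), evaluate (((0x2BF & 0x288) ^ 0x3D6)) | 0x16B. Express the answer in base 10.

383

0x2BF = 1010111111
0x288 = 1010001000
→ & → 1010001000 = 648
0x3D6 = 1111010110
→ ^ → 0101011110 = 350
0x16B = 0101101011
→ | → 0101111111 = 383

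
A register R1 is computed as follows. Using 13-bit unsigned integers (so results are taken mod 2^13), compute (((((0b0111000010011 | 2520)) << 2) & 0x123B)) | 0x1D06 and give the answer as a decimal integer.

7982

0b0111000010011 = 0111000010011
2520 = 0100111011000
→ | → 0111111011011 = 4059
→ << 2 (mod 2^13) → 1111101101100 = 8044
0x123B = 1001000111011
→ & → 1001000101000 = 4648
0x1D06 = 1110100000110
→ | → 1111100101110 = 7982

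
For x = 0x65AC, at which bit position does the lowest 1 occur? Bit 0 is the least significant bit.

0x65AC = 110010110101100
Trailing zeros: 2, so the lowest set bit is bit 2 (value 4).

2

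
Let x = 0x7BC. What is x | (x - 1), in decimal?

x = 11110111100 = 1980
x - 1 = 11110111011
OR    = 11110111111 = 1983
(x | (x - 1) sets all bits below the lowest set bit.)

1983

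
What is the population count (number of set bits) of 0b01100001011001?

n = 1100001011001
Count the 1s: 1 + 1 + 1 + 1 + 1 + 1 = 6

6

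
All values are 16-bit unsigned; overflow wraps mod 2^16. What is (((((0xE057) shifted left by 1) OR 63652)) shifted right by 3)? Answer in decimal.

0xE057 = 1110000001010111
→ shifted left by 1 (mod 2^16) → 1100000010101110 = 49326
63652 = 1111100010100100
→ OR → 1111100010101110 = 63662
→ shifted right by 3 → 0001111100010101 = 7957

7957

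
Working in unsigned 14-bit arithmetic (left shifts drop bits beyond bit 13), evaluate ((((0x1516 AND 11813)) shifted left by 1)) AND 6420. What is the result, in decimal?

2048

0x1516 = 01010100010110
11813 = 10111000100101
→ AND → 00010000000100 = 1028
→ shifted left by 1 (mod 2^14) → 00100000001000 = 2056
6420 = 01100100010100
→ AND → 00100000000000 = 2048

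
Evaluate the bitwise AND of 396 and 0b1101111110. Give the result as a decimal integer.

268

396 = 0110001100
b = 1101111110
AND → 0100001100 = 268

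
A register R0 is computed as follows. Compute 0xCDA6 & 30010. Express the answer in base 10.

0xCDA6 = 1100110110100110
30010 = 0111010100111010
AND → 0100010100100010 = 17698

17698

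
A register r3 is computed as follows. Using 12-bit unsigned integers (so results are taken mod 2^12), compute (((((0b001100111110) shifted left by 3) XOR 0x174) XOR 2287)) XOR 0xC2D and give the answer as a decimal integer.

0b001100111110 = 001100111110
→ shifted left by 3 (mod 2^12) → 100111110000 = 2544
0x174 = 000101110100
→ XOR → 100010000100 = 2180
2287 = 100011101111
→ XOR → 000001101011 = 107
0xC2D = 110000101101
→ XOR → 110001000110 = 3142

3142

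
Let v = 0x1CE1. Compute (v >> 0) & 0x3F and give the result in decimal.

33

v = 1110011100001
Shift right by 0: 1110011100001
Mask low 6 bits: 100001 = 33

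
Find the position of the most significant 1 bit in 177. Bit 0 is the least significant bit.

177 = 10110001
The topmost 1 is at position 7 (since 2^7 = 128 ≤ 177 < 256).

7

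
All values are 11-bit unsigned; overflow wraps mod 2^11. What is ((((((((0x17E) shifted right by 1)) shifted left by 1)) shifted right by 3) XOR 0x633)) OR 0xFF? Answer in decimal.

0x17E = 00101111110
→ shifted right by 1 → 00010111111 = 191
→ shifted left by 1 (mod 2^11) → 00101111110 = 382
→ shifted right by 3 → 00000101111 = 47
0x633 = 11000110011
→ XOR → 11000011100 = 1564
0xFF = 00011111111
→ OR → 11011111111 = 1791

1791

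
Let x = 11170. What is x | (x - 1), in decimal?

11171

x = 10101110100010 = 11170
x - 1 = 10101110100001
OR    = 10101110100011 = 11171
(x | (x - 1) sets all bits below the lowest set bit.)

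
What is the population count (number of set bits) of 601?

5

601 = 1001011001
Count the 1s: 1 + 1 + 1 + 1 + 1 = 5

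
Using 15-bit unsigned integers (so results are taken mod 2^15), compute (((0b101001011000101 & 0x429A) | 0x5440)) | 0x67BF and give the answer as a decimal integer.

0b101001011000101 = 101001011000101
0x429A = 100001010011010
→ & → 100001010000000 = 17024
0x5440 = 101010001000000
→ | → 101011011000000 = 22208
0x67BF = 110011110111111
→ | → 111011111111111 = 30719

30719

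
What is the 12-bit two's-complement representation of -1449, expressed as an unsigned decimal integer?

1449 in 12 bits: 010110101001
Invert: 101001010110
Add 1:  101001010111 = 2647
(Check: 2^12 - 1449 = 4096 - 1449 = 2647.)

2647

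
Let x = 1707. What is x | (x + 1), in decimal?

1711

x = 11010101011 = 1707
x + 1 = 11010101100
OR    = 11010101111 = 1711
(x | (x + 1) sets the lowest cleared bit.)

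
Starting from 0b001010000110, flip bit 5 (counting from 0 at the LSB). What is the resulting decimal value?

x = 001010000110
bit 5 is currently 0; toggle it via x ^ (1 << 5) = x ^ 32
→ 001010100110 = 678

678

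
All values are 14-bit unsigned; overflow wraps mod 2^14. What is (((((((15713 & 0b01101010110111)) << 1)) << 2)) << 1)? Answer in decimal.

15713 = 11110101100001
0b01101010110111 = 01101010110111
→ & → 01100000100001 = 6177
→ << 1 (mod 2^14) → 11000001000010 = 12354
→ << 2 (mod 2^14) → 00000100001000 = 264
→ << 1 (mod 2^14) → 00001000010000 = 528

528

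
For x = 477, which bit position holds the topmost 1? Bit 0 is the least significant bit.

8

477 = 111011101
The topmost 1 is at position 8 (since 2^8 = 256 ≤ 477 < 512).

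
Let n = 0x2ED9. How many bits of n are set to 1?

9

0x2ED9 = 10111011011001
Count the 1s: 1 + 1 + 1 + 1 + 1 + 1 + 1 + 1 + 1 = 9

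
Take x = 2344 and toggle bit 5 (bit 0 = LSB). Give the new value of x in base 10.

x = 100100101000
bit 5 is currently 1; toggle it via x ^ (1 << 5) = x ^ 32
→ 100100001000 = 2312

2312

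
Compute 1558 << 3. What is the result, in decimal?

1558 = 00011000010110
shift left by 3 → 11000010110000 = 12464
(equivalently, 1558 × 2^3 = 1558 × 8)

12464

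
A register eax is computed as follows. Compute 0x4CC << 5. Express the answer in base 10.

0x4CC = 0000010011001100
shift left by 5 → 1001100110000000 = 39296
(equivalently, 1228 × 2^5 = 1228 × 32)

39296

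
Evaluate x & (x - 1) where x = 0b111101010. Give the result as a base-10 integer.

x = 111101010 = 490
x - 1 = 111101001
AND   = 111101000 = 488
(x & (x - 1) clears the lowest set bit of x.)

488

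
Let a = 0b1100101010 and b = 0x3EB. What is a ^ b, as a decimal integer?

193

a = 1100101010
0x3EB = 1111101011
XOR → 0011000001 = 193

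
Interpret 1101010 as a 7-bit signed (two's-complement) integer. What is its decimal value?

-22

pattern = 1101010 (MSB is 1 ⇒ negative)
Invert: 0010101, add 1 → 0010110 = 22, so the value is -22.
(Equivalently: 106 - 2^7 = 106 - 128 = -22.)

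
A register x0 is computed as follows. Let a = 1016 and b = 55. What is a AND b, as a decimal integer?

48

1016 = 1111111000
55 = 0000110111
AND → 0000110000 = 48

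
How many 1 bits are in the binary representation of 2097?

2097 = 100000110001
Count the 1s: 1 + 1 + 1 + 1 = 4

4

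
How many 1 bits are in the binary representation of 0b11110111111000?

10

n = 11110111111000
Count the 1s: 1 + 1 + 1 + 1 + 1 + 1 + 1 + 1 + 1 + 1 = 10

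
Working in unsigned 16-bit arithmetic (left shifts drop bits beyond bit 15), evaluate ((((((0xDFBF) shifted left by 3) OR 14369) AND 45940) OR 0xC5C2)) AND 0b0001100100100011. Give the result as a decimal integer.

0xDFBF = 1101111110111111
→ shifted left by 3 (mod 2^16) → 1111110111111000 = 65016
14369 = 0011100000100001
→ OR → 1111110111111001 = 65017
45940 = 1011001101110100
→ AND → 1011000101110000 = 45424
0xC5C2 = 1100010111000010
→ OR → 1111010111110010 = 62962
0b0001100100100011 = 0001100100100011
→ AND → 0001000100100010 = 4386

4386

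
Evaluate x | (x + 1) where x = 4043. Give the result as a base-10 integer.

x = 111111001011 = 4043
x + 1 = 111111001100
OR    = 111111001111 = 4047
(x | (x + 1) sets the lowest cleared bit.)

4047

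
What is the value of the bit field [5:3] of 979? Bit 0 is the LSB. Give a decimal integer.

v = 1111010011
Shift right by 3: 1111010
Mask low 3 bits: 010 = 2

2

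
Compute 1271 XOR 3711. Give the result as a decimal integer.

1271 = 010011110111
3711 = 111001111111
XOR → 101010001000 = 2696

2696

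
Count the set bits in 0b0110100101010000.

n = 110100101010000
Count the 1s: 1 + 1 + 1 + 1 + 1 + 1 = 6

6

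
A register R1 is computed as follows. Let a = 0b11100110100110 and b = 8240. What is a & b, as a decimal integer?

8224

a = 11100110100110
8240 = 10000000110000
AND → 10000000100000 = 8224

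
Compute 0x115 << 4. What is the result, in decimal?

4432

0x115 = 0000100010101
shift left by 4 → 1000101010000 = 4432
(equivalently, 277 × 2^4 = 277 × 16)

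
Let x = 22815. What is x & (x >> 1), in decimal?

x = 101100100011111 = 22815
x>>1 = 010110010001111
AND  = 000100000001111 = 2063
(x & (x >> 1) has a 1 wherever x has two consecutive 1 bits.)

2063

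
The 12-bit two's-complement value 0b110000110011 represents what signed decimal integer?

-973

pattern = 110000110011 (MSB is 1 ⇒ negative)
Invert: 001111001100, add 1 → 001111001101 = 973, so the value is -973.
(Equivalently: 3123 - 2^12 = 3123 - 4096 = -973.)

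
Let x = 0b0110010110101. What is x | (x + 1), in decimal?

3255

x = 110010110101 = 3253
x + 1 = 110010110110
OR    = 110010110111 = 3255
(x | (x + 1) sets the lowest cleared bit.)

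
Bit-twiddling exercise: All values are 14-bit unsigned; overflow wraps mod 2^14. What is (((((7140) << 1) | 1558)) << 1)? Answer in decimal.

12220

7140 = 01101111100100
→ << 1 (mod 2^14) → 11011111001000 = 14280
1558 = 00011000010110
→ | → 11011111011110 = 14302
→ << 1 (mod 2^14) → 10111110111100 = 12220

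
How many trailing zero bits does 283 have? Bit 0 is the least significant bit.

0

283 = 100011011
Trailing zeros: 0, so the lowest set bit is bit 0 (value 1).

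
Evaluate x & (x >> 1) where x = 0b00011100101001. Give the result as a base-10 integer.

x = 11100101001 = 1833
x>>1 = 01110010100
AND  = 01100000000 = 768
(x & (x >> 1) has a 1 wherever x has two consecutive 1 bits.)

768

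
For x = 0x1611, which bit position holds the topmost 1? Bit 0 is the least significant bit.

12

0x1611 = 1011000010001
The topmost 1 is at position 12 (since 2^12 = 4096 ≤ 5649 < 8192).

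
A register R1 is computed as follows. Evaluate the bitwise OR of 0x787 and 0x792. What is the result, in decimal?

1943

0x787 = 11110000111
0x792 = 11110010010
 OR → 11110010111 = 1943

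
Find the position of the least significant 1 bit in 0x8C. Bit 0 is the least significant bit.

2

0x8C = 10001100
Trailing zeros: 2, so the lowest set bit is bit 2 (value 4).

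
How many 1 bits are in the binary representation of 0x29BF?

0x29BF = 10100110111111
Count the 1s: 1 + 1 + 1 + 1 + 1 + 1 + 1 + 1 + 1 + 1 = 10

10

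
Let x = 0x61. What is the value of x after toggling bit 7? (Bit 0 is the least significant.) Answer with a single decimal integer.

225

x = 01100001
bit 7 is currently 0; toggle it via x ^ (1 << 7) = x ^ 128
→ 11100001 = 225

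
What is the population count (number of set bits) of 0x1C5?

0x1C5 = 111000101
Count the 1s: 1 + 1 + 1 + 1 + 1 = 5

5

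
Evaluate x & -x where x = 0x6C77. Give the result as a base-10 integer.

x = 110110001110111 = 27767
-x (two's complement) = …001001110001001
AND   = 000000000000001 = 1
(x & -x isolates the lowest set bit of x.)

1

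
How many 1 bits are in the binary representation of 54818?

7

54818 = 1101011000100010
Count the 1s: 1 + 1 + 1 + 1 + 1 + 1 + 1 = 7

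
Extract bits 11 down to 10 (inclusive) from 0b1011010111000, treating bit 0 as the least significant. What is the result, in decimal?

1

v = 1011010111000
Shift right by 10: 101
Mask low 2 bits: 01 = 1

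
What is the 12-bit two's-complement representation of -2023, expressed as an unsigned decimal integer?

2073

2023 in 12 bits: 011111100111
Invert: 100000011000
Add 1:  100000011001 = 2073
(Check: 2^12 - 2023 = 4096 - 2023 = 2073.)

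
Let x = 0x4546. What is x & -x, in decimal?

x = 100010101000110 = 17734
-x (two's complement) = …011101010111010
AND   = 000000000000010 = 2
(x & -x isolates the lowest set bit of x.)

2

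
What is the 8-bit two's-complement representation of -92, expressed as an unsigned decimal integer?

92 in 8 bits: 01011100
Invert: 10100011
Add 1:  10100100 = 164
(Check: 2^8 - 92 = 256 - 92 = 164.)

164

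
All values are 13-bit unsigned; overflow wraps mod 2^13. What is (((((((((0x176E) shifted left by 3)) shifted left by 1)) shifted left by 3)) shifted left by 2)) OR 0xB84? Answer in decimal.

0x176E = 1011101101110
→ shifted left by 3 (mod 2^13) → 1101101110000 = 7024
→ shifted left by 1 (mod 2^13) → 1011011100000 = 5856
→ shifted left by 3 (mod 2^13) → 1011100000000 = 5888
→ shifted left by 2 (mod 2^13) → 1110000000000 = 7168
0xB84 = 0101110000100
→ OR → 1111110000100 = 8068

8068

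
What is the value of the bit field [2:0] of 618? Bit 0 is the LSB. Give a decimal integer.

2

v = 1001101010
Shift right by 0: 1001101010
Mask low 3 bits: 010 = 2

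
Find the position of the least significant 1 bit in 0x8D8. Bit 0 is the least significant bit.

0x8D8 = 100011011000
Trailing zeros: 3, so the lowest set bit is bit 3 (value 8).

3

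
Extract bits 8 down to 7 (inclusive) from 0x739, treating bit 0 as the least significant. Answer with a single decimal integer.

2

v = 000011100111001
Shift right by 7: 00001110
Mask low 2 bits: 10 = 2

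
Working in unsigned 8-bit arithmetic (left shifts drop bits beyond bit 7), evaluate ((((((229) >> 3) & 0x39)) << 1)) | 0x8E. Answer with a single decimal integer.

190

229 = 11100101
→ >> 3 → 00011100 = 28
0x39 = 00111001
→ & → 00011000 = 24
→ << 1 (mod 2^8) → 00110000 = 48
0x8E = 10001110
→ | → 10111110 = 190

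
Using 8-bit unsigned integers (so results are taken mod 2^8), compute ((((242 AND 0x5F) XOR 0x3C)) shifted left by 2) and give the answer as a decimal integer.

242 = 11110010
0x5F = 01011111
→ AND → 01010010 = 82
0x3C = 00111100
→ XOR → 01101110 = 110
→ shifted left by 2 (mod 2^8) → 10111000 = 184

184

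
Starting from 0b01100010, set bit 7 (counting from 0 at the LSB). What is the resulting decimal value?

x = 01100010
bit 7 is currently 0; set it via x | (1 << 7) = x | 128
→ 11100010 = 226

226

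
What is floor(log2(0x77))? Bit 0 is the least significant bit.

0x77 = 1110111
The topmost 1 is at position 6 (since 2^6 = 64 ≤ 119 < 128).

6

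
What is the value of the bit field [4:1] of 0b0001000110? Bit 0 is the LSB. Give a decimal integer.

3

v = 0001000110
Shift right by 1: 000100011
Mask low 4 bits: 0011 = 3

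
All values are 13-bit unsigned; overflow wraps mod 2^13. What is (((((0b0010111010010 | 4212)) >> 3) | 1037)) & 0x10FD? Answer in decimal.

0b0010111010010 = 0010111010010
4212 = 1000001110100
→ | → 1010111110110 = 5622
→ >> 3 → 0001010111110 = 702
1037 = 0010000001101
→ | → 0011010111111 = 1727
0x10FD = 1000011111101
→ & → 0000010111101 = 189

189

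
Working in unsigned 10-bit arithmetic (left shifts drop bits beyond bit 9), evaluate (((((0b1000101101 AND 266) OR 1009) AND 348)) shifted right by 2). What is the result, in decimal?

86

0b1000101101 = 1000101101
266 = 0100001010
→ AND → 0000001000 = 8
1009 = 1111110001
→ OR → 1111111001 = 1017
348 = 0101011100
→ AND → 0101011000 = 344
→ shifted right by 2 → 0001010110 = 86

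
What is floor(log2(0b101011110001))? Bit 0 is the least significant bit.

0b101011110001 = 101011110001
The topmost 1 is at position 11 (since 2^11 = 2048 ≤ 2801 < 4096).

11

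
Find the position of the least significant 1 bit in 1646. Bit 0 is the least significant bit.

1646 = 11001101110
Trailing zeros: 1, so the lowest set bit is bit 1 (value 2).

1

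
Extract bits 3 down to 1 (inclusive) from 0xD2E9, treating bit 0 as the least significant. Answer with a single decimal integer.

v = 1101001011101001
Shift right by 1: 110100101110100
Mask low 3 bits: 100 = 4

4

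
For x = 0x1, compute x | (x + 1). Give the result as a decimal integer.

x = 01 = 1
x + 1 = 10
OR    = 11 = 3
(x | (x + 1) sets the lowest cleared bit.)

3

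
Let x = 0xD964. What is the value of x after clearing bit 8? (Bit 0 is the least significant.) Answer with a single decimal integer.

55396

x = 1101100101100100
bit 8 is currently 1; clear it via x & ~(1 << 8) = x & ~256
→ 1101100001100100 = 55396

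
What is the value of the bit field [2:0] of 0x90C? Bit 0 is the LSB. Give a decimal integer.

v = 100100001100
Shift right by 0: 100100001100
Mask low 3 bits: 100 = 4

4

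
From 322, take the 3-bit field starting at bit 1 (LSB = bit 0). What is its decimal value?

1

v = 101000010
Shift right by 1: 10100001
Mask low 3 bits: 001 = 1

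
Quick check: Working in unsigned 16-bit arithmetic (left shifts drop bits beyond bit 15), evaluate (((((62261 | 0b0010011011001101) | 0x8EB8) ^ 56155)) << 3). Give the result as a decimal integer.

62261 = 1111001100110101
0b0010011011001101 = 0010011011001101
→ | → 1111011111111101 = 63485
0x8EB8 = 1000111010111000
→ | → 1111111111111101 = 65533
56155 = 1101101101011011
→ ^ → 0010010010100110 = 9382
→ << 3 (mod 2^16) → 0010010100110000 = 9520

9520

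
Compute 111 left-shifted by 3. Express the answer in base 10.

111 = 0001101111
shift left by 3 → 1101111000 = 888
(equivalently, 111 × 2^3 = 111 × 8)

888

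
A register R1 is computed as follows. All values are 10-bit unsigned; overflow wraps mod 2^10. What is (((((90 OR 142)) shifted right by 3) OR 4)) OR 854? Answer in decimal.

90 = 0001011010
142 = 0010001110
→ OR → 0011011110 = 222
→ shifted right by 3 → 0000011011 = 27
4 = 0000000100
→ OR → 0000011111 = 31
854 = 1101010110
→ OR → 1101011111 = 863

863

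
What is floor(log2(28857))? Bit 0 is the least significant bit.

28857 = 111000010111001
The topmost 1 is at position 14 (since 2^14 = 16384 ≤ 28857 < 32768).

14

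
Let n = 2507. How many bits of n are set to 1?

7

2507 = 100111001011
Count the 1s: 1 + 1 + 1 + 1 + 1 + 1 + 1 = 7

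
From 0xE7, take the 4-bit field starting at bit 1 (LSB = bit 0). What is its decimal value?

3

v = 11100111
Shift right by 1: 1110011
Mask low 4 bits: 0011 = 3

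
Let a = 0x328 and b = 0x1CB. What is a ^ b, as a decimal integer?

0x328 = 1100101000
0x1CB = 0111001011
XOR → 1011100011 = 739

739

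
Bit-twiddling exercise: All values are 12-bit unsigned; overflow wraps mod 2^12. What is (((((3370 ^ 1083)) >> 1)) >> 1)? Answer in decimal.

3370 = 110100101010
1083 = 010000111011
→ ^ → 100100010001 = 2321
→ >> 1 → 010010001000 = 1160
→ >> 1 → 001001000100 = 580

580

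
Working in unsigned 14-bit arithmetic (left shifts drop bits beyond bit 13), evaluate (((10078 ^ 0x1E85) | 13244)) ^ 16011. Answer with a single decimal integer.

1396

10078 = 10011101011110
0x1E85 = 01111010000101
→ ^ → 11100111011011 = 14811
13244 = 11001110111100
→ | → 11101111111111 = 15359
16011 = 11111010001011
→ ^ → 00010101110100 = 1396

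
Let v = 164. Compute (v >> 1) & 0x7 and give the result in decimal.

2

v = 0010100100
Shift right by 1: 001010010
Mask low 3 bits: 010 = 2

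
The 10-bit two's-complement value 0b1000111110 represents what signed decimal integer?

pattern = 1000111110 (MSB is 1 ⇒ negative)
Invert: 0111000001, add 1 → 0111000010 = 450, so the value is -450.
(Equivalently: 574 - 2^10 = 574 - 1024 = -450.)

-450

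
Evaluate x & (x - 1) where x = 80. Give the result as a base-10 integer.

64

x = 1010000 = 80
x - 1 = 1001111
AND   = 1000000 = 64
(x & (x - 1) clears the lowest set bit of x.)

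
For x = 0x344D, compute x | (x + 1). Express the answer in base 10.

13391

x = 11010001001101 = 13389
x + 1 = 11010001001110
OR    = 11010001001111 = 13391
(x | (x + 1) sets the lowest cleared bit.)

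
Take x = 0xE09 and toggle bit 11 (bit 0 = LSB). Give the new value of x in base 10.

1545

x = 111000001001
bit 11 is currently 1; toggle it via x ^ (1 << 11) = x ^ 2048
→ 011000001001 = 1545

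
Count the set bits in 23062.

7

23062 = 101101000010110
Count the 1s: 1 + 1 + 1 + 1 + 1 + 1 + 1 = 7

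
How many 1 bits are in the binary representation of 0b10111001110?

7

n = 10111001110
Count the 1s: 1 + 1 + 1 + 1 + 1 + 1 + 1 = 7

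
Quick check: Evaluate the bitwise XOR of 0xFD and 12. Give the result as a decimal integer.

0xFD = 11111101
12 = 00001100
XOR → 11110001 = 241

241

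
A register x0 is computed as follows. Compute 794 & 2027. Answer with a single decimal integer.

794 = 01100011010
2027 = 11111101011
AND → 01100001010 = 778

778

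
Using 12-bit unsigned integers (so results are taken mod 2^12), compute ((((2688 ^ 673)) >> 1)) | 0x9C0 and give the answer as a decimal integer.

2688 = 101010000000
673 = 001010100001
→ ^ → 100000100001 = 2081
→ >> 1 → 010000010000 = 1040
0x9C0 = 100111000000
→ | → 110111010000 = 3536

3536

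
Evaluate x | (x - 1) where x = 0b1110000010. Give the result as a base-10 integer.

899

x = 1110000010 = 898
x - 1 = 1110000001
OR    = 1110000011 = 899
(x | (x - 1) sets all bits below the lowest set bit.)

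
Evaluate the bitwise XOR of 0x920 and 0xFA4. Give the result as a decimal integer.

1668

0x920 = 100100100000
0xFA4 = 111110100100
XOR → 011010000100 = 1668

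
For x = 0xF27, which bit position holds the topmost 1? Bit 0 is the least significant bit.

0xF27 = 111100100111
The topmost 1 is at position 11 (since 2^11 = 2048 ≤ 3879 < 4096).

11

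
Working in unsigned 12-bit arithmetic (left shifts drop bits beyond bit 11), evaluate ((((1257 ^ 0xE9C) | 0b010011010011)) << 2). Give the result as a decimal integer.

1257 = 010011101001
0xE9C = 111010011100
→ ^ → 101001110101 = 2677
0b010011010011 = 010011010011
→ | → 111011110111 = 3831
→ << 2 (mod 2^12) → 101111011100 = 3036

3036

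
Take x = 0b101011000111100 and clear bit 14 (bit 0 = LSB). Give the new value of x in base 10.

5692

x = 101011000111100
bit 14 is currently 1; clear it via x & ~(1 << 14) = x & ~16384
→ 001011000111100 = 5692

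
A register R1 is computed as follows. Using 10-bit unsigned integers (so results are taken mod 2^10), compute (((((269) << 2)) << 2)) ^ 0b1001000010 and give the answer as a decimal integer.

658

269 = 0100001101
→ << 2 (mod 2^10) → 0000110100 = 52
→ << 2 (mod 2^10) → 0011010000 = 208
0b1001000010 = 1001000010
→ ^ → 1010010010 = 658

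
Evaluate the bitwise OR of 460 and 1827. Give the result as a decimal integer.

2031

460 = 00111001100
1827 = 11100100011
 OR → 11111101111 = 2031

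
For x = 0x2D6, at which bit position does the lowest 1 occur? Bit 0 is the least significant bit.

1

0x2D6 = 1011010110
Trailing zeros: 1, so the lowest set bit is bit 1 (value 2).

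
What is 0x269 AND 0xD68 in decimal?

104

0x269 = 001001101001
0xD68 = 110101101000
AND → 000001101000 = 104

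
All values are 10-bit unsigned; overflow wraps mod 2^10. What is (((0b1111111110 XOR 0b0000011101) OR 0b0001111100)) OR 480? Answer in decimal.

1023

0b1111111110 = 1111111110
0b0000011101 = 0000011101
→ XOR → 1111100011 = 995
0b0001111100 = 0001111100
→ OR → 1111111111 = 1023
480 = 0111100000
→ OR → 1111111111 = 1023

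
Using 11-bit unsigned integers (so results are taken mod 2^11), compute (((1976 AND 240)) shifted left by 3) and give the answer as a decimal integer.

1408

1976 = 11110111000
240 = 00011110000
→ AND → 00010110000 = 176
→ shifted left by 3 (mod 2^11) → 10110000000 = 1408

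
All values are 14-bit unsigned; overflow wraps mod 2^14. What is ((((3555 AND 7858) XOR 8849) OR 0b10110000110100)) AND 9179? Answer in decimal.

8723

3555 = 00110111100011
7858 = 01111010110010
→ AND → 00110010100010 = 3234
8849 = 10001010010001
→ XOR → 10111000110011 = 11827
0b10110000110100 = 10110000110100
→ OR → 10111000110111 = 11831
9179 = 10001111011011
→ AND → 10001000010011 = 8723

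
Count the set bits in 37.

37 = 100101
Count the 1s: 1 + 1 + 1 = 3

3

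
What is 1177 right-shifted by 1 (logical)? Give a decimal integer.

588

1177 = 10010011001
shift right by 1 → 01001001100 = 588
(equivalently, floor(1177 / 2))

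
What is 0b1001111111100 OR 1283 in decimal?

6143

a = 1001111111100
1283 = 0010100000011
 OR → 1011111111111 = 6143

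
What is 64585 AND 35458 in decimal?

34816

64585 = 1111110001001001
35458 = 1000101010000010
AND → 1000100000000000 = 34816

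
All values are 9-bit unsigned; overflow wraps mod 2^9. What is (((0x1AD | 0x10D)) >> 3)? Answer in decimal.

0x1AD = 110101101
0x10D = 100001101
→ | → 110101101 = 429
→ >> 3 → 000110101 = 53

53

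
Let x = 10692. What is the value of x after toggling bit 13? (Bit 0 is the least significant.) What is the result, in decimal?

x = 10100111000100
bit 13 is currently 1; toggle it via x ^ (1 << 13) = x ^ 8192
→ 00100111000100 = 2500

2500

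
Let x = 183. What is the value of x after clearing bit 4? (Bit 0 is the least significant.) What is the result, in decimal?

167

x = 0010110111
bit 4 is currently 1; clear it via x & ~(1 << 4) = x & ~16
→ 0010100111 = 167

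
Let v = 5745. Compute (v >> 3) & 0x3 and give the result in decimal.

v = 1011001110001
Shift right by 3: 1011001110
Mask low 2 bits: 10 = 2

2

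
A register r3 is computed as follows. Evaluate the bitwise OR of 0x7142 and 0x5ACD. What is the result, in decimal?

0x7142 = 111000101000010
0x5ACD = 101101011001101
 OR → 111101111001111 = 31695

31695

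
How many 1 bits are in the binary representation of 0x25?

0x25 = 100101
Count the 1s: 1 + 1 + 1 = 3

3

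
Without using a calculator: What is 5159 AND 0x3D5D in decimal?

5159 = 01010000100111
0x3D5D = 11110101011101
AND → 01010000000101 = 5125

5125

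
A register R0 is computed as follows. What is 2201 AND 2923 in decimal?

2201 = 100010011001
2923 = 101101101011
AND → 100000001001 = 2057

2057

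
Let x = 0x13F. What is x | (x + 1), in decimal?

383

x = 100111111 = 319
x + 1 = 101000000
OR    = 101111111 = 383
(x | (x + 1) sets the lowest cleared bit.)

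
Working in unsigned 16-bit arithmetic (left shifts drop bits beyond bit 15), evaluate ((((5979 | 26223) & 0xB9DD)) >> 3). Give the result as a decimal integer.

1579

5979 = 0001011101011011
26223 = 0110011001101111
→ | → 0111011101111111 = 30591
0xB9DD = 1011100111011101
→ & → 0011000101011101 = 12637
→ >> 3 → 0000011000101011 = 1579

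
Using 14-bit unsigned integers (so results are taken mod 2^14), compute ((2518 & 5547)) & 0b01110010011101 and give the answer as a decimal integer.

2518 = 00100111010110
5547 = 01010110101011
→ & → 00000110000010 = 386
0b01110010011101 = 01110010011101
→ & → 00000010000000 = 128

128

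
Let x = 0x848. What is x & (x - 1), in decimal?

x = 100001001000 = 2120
x - 1 = 100001000111
AND   = 100001000000 = 2112
(x & (x - 1) clears the lowest set bit of x.)

2112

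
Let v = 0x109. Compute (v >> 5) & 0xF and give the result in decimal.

8

v = 100001001
Shift right by 5: 1000
Mask low 4 bits: 1000 = 8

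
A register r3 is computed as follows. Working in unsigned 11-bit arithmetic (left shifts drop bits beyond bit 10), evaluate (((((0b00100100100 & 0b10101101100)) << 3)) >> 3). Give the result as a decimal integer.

0b00100100100 = 00100100100
0b10101101100 = 10101101100
→ & → 00100100100 = 292
→ << 3 (mod 2^11) → 00100100000 = 288
→ >> 3 → 00000100100 = 36

36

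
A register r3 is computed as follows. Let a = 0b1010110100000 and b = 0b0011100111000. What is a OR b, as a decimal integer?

6072

a = 1010110100000
b = 0011100111000
 OR → 1011110111000 = 6072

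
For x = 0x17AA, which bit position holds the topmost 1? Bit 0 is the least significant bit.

12

0x17AA = 1011110101010
The topmost 1 is at position 12 (since 2^12 = 4096 ≤ 6058 < 8192).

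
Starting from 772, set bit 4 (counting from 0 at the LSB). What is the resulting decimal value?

x = 1100000100
bit 4 is currently 0; set it via x | (1 << 4) = x | 16
→ 1100010100 = 788

788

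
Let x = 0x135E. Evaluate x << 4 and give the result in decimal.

0x135E = 00001001101011110
shift left by 4 → 10011010111100000 = 79328
(equivalently, 4958 × 2^4 = 4958 × 16)

79328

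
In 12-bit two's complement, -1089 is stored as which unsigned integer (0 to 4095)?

1089 in 12 bits: 010001000001
Invert: 101110111110
Add 1:  101110111111 = 3007
(Check: 2^12 - 1089 = 4096 - 1089 = 3007.)

3007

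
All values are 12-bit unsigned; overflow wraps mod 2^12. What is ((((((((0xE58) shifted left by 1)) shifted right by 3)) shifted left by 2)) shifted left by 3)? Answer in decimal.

704

0xE58 = 111001011000
→ shifted left by 1 (mod 2^12) → 110010110000 = 3248
→ shifted right by 3 → 000110010110 = 406
→ shifted left by 2 (mod 2^12) → 011001011000 = 1624
→ shifted left by 3 (mod 2^12) → 001011000000 = 704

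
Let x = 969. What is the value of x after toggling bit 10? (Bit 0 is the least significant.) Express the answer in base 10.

x = 01111001001
bit 10 is currently 0; toggle it via x ^ (1 << 10) = x ^ 1024
→ 11111001001 = 1993

1993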